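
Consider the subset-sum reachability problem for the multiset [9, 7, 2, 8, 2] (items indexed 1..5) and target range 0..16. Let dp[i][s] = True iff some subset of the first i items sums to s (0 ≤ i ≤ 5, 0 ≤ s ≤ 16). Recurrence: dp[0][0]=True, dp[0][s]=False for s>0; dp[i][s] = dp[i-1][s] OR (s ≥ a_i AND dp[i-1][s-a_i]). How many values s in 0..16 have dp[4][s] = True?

9

i\s   0   1   2   3   4   5   6   7   8   9  10  11  12  13  14  15  16
  0   T   F   F   F   F   F   F   F   F   F   F   F   F   F   F   F   F
  1   T   F   F   F   F   F   F   F   F   T   F   F   F   F   F   F   F
  2   T   F   F   F   F   F   F   T   F   T   F   F   F   F   F   F   T
  3   T   F   T   F   F   F   F   T   F   T   F   T   F   F   F   F   T
  4   T   F   T   F   F   F   F   T   T   T   T   T   F   F   F   T   T
  5   T   F   T   F   T   F   F   T   T   T   T   T   T   T   F   T   T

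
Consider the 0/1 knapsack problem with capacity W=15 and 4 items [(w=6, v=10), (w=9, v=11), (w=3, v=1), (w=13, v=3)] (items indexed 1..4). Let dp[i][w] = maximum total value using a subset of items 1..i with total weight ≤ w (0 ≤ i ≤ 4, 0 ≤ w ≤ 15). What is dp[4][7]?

i\w   0   1   2   3   4   5   6   7   8   9  10  11  12  13  14  15
  0   0   0   0   0   0   0   0   0   0   0   0   0   0   0   0   0
  1   0   0   0   0   0   0  10  10  10  10  10  10  10  10  10  10
  2   0   0   0   0   0   0  10  10  10  11  11  11  11  11  11  21
  3   0   0   0   1   1   1  10  10  10  11  11  11  12  12  12  21
  4   0   0   0   1   1   1  10  10  10  11  11  11  12  12  12  21

10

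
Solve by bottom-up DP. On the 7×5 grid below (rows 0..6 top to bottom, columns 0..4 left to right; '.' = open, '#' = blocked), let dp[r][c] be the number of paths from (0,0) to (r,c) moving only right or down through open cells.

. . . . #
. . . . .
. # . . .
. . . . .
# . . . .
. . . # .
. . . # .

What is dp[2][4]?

11

r\c   0   1   2   3   4
  0   1   1   1   1   0
  1   1   2   3   4   4
  2   1   0   3   7  11
  3   1   1   4  11  22
  4   0   1   5  16  38
  5   0   1   6   0  38
  6   0   1   7   0  38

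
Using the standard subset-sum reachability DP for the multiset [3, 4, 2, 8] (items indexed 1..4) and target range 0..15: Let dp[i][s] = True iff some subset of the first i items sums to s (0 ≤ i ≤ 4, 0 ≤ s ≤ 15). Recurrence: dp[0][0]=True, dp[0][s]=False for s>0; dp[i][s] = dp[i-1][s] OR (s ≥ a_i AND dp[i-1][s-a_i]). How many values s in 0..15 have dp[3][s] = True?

i\s   0   1   2   3   4   5   6   7   8   9  10  11  12  13  14  15
  0   T   F   F   F   F   F   F   F   F   F   F   F   F   F   F   F
  1   T   F   F   T   F   F   F   F   F   F   F   F   F   F   F   F
  2   T   F   F   T   T   F   F   T   F   F   F   F   F   F   F   F
  3   T   F   T   T   T   T   T   T   F   T   F   F   F   F   F   F
  4   T   F   T   T   T   T   T   T   T   T   T   T   T   T   T   T

8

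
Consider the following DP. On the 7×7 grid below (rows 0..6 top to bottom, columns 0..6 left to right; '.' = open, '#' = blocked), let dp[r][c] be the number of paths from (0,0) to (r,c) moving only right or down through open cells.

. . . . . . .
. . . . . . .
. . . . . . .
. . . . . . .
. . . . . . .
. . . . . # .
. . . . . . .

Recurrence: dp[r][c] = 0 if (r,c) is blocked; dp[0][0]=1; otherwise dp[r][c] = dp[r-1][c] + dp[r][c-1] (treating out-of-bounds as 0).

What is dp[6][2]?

r\c   0   1   2   3   4   5   6
  0   1   1   1   1   1   1   1
  1   1   2   3   4   5   6   7
  2   1   3   6  10  15  21  28
  3   1   4  10  20  35  56  84
  4   1   5  15  35  70 126 210
  5   1   6  21  56 126   0 210
  6   1   7  28  84 210 210 420

28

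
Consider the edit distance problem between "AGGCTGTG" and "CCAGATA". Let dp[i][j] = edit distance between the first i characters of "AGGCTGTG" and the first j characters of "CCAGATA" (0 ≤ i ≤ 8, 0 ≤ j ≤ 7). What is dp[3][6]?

   ''  C  C  A  G  A  T  A
''  0  1  2  3  4  5  6  7
 A  1  1  2  2  3  4  5  6
 G  2  2  2  3  2  3  4  5
 G  3  3  3  3  3  3  4  5
 C  4  3  3  4  4  4  4  5
 T  5  4  4  4  5  5  4  5
 G  6  5  5  5  4  5  5  5
 T  7  6  6  6  5  5  5  6
 G  8  7  7  7  6  6  6  6

4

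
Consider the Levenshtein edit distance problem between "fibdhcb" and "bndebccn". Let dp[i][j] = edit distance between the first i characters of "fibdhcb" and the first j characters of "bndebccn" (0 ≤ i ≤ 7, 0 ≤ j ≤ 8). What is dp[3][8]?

   ''  b  n  d  e  b  c  c  n
''  0  1  2  3  4  5  6  7  8
 f  1  1  2  3  4  5  6  7  8
 i  2  2  2  3  4  5  6  7  8
 b  3  2  3  3  4  4  5  6  7
 d  4  3  3  3  4  5  5  6  7
 h  5  4  4  4  4  5  6  6  7
 c  6  5  5  5  5  5  5  6  7
 b  7  6  6  6  6  5  6  6  7

7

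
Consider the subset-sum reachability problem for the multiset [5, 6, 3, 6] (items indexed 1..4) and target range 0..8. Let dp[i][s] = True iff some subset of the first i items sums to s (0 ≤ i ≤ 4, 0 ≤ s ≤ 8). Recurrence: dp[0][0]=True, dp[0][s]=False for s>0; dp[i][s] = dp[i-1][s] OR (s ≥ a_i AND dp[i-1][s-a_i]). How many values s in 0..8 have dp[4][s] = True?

i\s   0   1   2   3   4   5   6   7   8
  0   T   F   F   F   F   F   F   F   F
  1   T   F   F   F   F   T   F   F   F
  2   T   F   F   F   F   T   T   F   F
  3   T   F   F   T   F   T   T   F   T
  4   T   F   F   T   F   T   T   F   T

5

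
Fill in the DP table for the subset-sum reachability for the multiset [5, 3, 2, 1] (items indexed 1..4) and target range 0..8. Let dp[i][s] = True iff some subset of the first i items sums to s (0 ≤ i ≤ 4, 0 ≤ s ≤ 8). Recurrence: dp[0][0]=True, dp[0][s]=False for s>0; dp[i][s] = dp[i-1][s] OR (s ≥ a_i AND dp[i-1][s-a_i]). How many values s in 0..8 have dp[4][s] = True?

i\s   0   1   2   3   4   5   6   7   8
  0   T   F   F   F   F   F   F   F   F
  1   T   F   F   F   F   T   F   F   F
  2   T   F   F   T   F   T   F   F   T
  3   T   F   T   T   F   T   F   T   T
  4   T   T   T   T   T   T   T   T   T

9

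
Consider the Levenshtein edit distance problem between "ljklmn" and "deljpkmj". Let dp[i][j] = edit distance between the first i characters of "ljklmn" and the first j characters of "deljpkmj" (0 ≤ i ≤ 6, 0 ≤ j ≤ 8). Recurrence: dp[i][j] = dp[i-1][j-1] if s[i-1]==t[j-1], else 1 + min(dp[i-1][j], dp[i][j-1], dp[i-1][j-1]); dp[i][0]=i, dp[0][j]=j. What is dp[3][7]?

   ''  d  e  l  j  p  k  m  j
''  0  1  2  3  4  5  6  7  8
 l  1  1  2  2  3  4  5  6  7
 j  2  2  2  3  2  3  4  5  6
 k  3  3  3  3  3  3  3  4  5
 l  4  4  4  3  4  4  4  4  5
 m  5  5  5  4  4  5  5  4  5
 n  6  6  6  5  5  5  6  5  5

4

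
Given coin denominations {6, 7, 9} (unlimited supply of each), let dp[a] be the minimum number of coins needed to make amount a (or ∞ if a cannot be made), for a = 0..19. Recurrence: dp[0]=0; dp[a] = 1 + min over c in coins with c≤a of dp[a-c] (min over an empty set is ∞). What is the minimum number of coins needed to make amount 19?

 a  0  1  2  3  4  5  6  7  8  9 10 11 12 13 14 15 16 17 18 19
dp  0  -  -  -  -  -  1  1  -  1  -  -  2  2  2  2  2  -  2  3
(- denotes ∞ / unreachable)

3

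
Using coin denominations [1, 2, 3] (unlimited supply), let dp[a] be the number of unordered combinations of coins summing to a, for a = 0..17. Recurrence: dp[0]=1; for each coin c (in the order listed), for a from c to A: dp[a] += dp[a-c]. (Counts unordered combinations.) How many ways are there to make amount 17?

33

after  coin     0     1     2     3     4     5     6     7     8     9    10    11    12    13    14    15    16    17
          1     1     1     1     1     1     1     1     1     1     1     1     1     1     1     1     1     1     1
          2     1     1     2     2     3     3     4     4     5     5     6     6     7     7     8     8     9     9
          3     1     1     2     3     4     5     7     8    10    12    14    16    19    21    24    27    30    33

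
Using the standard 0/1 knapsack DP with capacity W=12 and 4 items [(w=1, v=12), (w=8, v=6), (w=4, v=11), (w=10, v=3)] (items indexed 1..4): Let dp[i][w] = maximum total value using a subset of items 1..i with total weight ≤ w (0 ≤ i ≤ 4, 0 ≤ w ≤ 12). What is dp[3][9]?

23

i\w   0   1   2   3   4   5   6   7   8   9  10  11  12
  0   0   0   0   0   0   0   0   0   0   0   0   0   0
  1   0  12  12  12  12  12  12  12  12  12  12  12  12
  2   0  12  12  12  12  12  12  12  12  18  18  18  18
  3   0  12  12  12  12  23  23  23  23  23  23  23  23
  4   0  12  12  12  12  23  23  23  23  23  23  23  23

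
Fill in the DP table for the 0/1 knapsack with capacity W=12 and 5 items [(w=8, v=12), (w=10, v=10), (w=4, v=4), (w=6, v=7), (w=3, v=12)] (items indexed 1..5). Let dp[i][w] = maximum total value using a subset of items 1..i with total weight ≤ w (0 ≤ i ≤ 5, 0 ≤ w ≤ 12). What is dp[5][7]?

i\w   0   1   2   3   4   5   6   7   8   9  10  11  12
  0   0   0   0   0   0   0   0   0   0   0   0   0   0
  1   0   0   0   0   0   0   0   0  12  12  12  12  12
  2   0   0   0   0   0   0   0   0  12  12  12  12  12
  3   0   0   0   0   4   4   4   4  12  12  12  12  16
  4   0   0   0   0   4   4   7   7  12  12  12  12  16
  5   0   0   0  12  12  12  12  16  16  19  19  24  24

16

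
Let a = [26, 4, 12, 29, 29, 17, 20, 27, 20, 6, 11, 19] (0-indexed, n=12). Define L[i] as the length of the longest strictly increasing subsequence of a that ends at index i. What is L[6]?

4

   i    0    1    2    3    4    5    6    7    8    9   10   11
a[i]   26    4   12   29   29   17   20   27   20    6   11   19
L[i]    1    1    2    3    3    3    4    5    4    2    3    4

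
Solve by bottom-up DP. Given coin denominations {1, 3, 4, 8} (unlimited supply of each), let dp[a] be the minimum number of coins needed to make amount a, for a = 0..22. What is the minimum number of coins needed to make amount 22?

 a  0  1  2  3  4  5  6  7  8  9 10 11 12 13 14 15 16 17 18 19 20 21 22
dp  0  1  2  1  1  2  2  2  1  2  3  2  2  3  3  3  2  3  4  3  3  4  4

4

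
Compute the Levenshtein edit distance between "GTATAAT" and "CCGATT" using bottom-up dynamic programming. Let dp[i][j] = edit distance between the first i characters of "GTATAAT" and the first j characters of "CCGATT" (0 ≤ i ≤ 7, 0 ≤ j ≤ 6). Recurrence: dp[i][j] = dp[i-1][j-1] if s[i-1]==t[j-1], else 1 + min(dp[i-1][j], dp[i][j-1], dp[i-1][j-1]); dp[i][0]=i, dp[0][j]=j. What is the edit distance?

5

   ''  C  C  G  A  T  T
''  0  1  2  3  4  5  6
 G  1  1  2  2  3  4  5
 T  2  2  2  3  3  3  4
 A  3  3  3  3  3  4  4
 T  4  4  4  4  4  3  4
 A  5  5  5  5  4  4  4
 A  6  6  6  6  5  5  5
 T  7  7  7  7  6  5  5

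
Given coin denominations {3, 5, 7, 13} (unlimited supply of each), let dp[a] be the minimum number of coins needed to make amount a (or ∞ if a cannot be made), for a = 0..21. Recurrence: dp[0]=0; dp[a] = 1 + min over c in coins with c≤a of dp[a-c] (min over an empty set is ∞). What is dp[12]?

 a  0  1  2  3  4  5  6  7  8  9 10 11 12 13 14 15 16 17 18 19 20 21
dp  0  -  -  1  -  1  2  1  2  3  2  3  2  1  2  3  2  3  2  3  2  3
(- denotes ∞ / unreachable)

2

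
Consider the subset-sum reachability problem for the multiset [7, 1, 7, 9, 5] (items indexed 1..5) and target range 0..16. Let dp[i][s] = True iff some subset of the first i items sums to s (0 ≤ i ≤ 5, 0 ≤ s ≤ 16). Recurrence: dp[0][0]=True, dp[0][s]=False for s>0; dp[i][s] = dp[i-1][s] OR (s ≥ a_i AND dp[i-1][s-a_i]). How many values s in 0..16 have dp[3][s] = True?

6

i\s   0   1   2   3   4   5   6   7   8   9  10  11  12  13  14  15  16
  0   T   F   F   F   F   F   F   F   F   F   F   F   F   F   F   F   F
  1   T   F   F   F   F   F   F   T   F   F   F   F   F   F   F   F   F
  2   T   T   F   F   F   F   F   T   T   F   F   F   F   F   F   F   F
  3   T   T   F   F   F   F   F   T   T   F   F   F   F   F   T   T   F
  4   T   T   F   F   F   F   F   T   T   T   T   F   F   F   T   T   T
  5   T   T   F   F   F   T   T   T   T   T   T   F   T   T   T   T   T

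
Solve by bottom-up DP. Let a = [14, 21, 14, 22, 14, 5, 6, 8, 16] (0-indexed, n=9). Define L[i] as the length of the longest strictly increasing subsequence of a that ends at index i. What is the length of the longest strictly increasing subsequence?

   i    0    1    2    3    4    5    6    7    8
a[i]   14   21   14   22   14    5    6    8   16
L[i]    1    2    1    3    1    1    2    3    4

4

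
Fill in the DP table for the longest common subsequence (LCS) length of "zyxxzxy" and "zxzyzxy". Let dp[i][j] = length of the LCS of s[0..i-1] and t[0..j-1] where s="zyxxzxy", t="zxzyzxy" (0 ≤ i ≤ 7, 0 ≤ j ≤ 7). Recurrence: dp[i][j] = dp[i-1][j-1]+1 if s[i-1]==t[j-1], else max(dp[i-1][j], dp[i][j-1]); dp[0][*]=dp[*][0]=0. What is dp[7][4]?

   ''  z  x  z  y  z  x  y
''  0  0  0  0  0  0  0  0
 z  0  1  1  1  1  1  1  1
 y  0  1  1  1  2  2  2  2
 x  0  1  2  2  2  2  3  3
 x  0  1  2  2  2  2  3  3
 z  0  1  2  3  3  3  3  3
 x  0  1  2  3  3  3  4  4
 y  0  1  2  3  4  4  4  5

4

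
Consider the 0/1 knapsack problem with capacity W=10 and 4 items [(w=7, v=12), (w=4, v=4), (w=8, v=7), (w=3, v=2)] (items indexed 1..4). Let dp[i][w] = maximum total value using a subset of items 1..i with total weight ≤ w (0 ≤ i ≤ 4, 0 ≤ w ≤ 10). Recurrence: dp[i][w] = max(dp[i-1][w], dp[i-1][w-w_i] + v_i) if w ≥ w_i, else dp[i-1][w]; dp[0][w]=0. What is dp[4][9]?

12

i\w   0   1   2   3   4   5   6   7   8   9  10
  0   0   0   0   0   0   0   0   0   0   0   0
  1   0   0   0   0   0   0   0  12  12  12  12
  2   0   0   0   0   4   4   4  12  12  12  12
  3   0   0   0   0   4   4   4  12  12  12  12
  4   0   0   0   2   4   4   4  12  12  12  14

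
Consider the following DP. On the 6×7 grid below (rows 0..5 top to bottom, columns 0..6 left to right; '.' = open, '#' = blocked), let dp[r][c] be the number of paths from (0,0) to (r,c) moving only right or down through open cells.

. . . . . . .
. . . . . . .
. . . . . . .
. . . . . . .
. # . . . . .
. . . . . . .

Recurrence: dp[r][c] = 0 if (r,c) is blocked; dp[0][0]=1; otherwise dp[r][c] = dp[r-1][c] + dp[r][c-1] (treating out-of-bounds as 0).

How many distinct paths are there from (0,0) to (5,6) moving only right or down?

r\c   0   1   2   3   4   5   6
  0   1   1   1   1   1   1   1
  1   1   2   3   4   5   6   7
  2   1   3   6  10  15  21  28
  3   1   4  10  20  35  56  84
  4   1   0  10  30  65 121 205
  5   1   1  11  41 106 227 432

432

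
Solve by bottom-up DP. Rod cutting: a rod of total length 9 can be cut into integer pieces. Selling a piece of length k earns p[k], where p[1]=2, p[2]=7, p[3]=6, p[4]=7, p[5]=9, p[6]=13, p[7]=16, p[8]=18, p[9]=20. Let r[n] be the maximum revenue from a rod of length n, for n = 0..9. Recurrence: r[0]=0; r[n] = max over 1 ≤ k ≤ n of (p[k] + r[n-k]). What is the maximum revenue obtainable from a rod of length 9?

   n    0    1    2    3    4    5    6    7    8    9
r[n]    0    2    7    9   14   16   21   23   28   30

30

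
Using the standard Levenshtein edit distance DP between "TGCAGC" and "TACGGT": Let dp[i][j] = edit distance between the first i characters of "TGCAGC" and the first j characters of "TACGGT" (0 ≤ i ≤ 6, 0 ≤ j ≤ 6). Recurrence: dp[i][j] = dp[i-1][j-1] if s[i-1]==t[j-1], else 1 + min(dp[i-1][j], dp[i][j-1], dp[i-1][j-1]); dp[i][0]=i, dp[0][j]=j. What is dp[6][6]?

3

   ''  T  A  C  G  G  T
''  0  1  2  3  4  5  6
 T  1  0  1  2  3  4  5
 G  2  1  1  2  2  3  4
 C  3  2  2  1  2  3  4
 A  4  3  2  2  2  3  4
 G  5  4  3  3  2  2  3
 C  6  5  4  3  3  3  3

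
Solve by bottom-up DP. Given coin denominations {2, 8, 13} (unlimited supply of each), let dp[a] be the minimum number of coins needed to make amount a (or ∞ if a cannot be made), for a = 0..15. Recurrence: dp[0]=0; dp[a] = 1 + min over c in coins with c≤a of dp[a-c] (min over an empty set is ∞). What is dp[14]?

4

 a  0  1  2  3  4  5  6  7  8  9 10 11 12 13 14 15
dp  0  -  1  -  2  -  3  -  1  -  2  -  3  1  4  2
(- denotes ∞ / unreachable)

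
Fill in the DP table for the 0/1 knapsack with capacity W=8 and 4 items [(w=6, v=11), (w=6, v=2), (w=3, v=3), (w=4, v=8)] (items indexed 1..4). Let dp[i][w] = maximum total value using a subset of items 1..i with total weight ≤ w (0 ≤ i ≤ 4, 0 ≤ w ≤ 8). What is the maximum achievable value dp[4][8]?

11

i\w   0   1   2   3   4   5   6   7   8
  0   0   0   0   0   0   0   0   0   0
  1   0   0   0   0   0   0  11  11  11
  2   0   0   0   0   0   0  11  11  11
  3   0   0   0   3   3   3  11  11  11
  4   0   0   0   3   8   8  11  11  11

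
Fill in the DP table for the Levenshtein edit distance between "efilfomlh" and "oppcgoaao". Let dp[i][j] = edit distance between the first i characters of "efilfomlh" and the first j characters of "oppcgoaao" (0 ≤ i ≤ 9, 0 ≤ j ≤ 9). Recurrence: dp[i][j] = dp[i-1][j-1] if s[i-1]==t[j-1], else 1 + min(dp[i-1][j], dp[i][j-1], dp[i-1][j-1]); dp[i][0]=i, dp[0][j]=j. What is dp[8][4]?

8

   ''  o  p  p  c  g  o  a  a  o
''  0  1  2  3  4  5  6  7  8  9
 e  1  1  2  3  4  5  6  7  8  9
 f  2  2  2  3  4  5  6  7  8  9
 i  3  3  3  3  4  5  6  7  8  9
 l  4  4  4  4  4  5  6  7  8  9
 f  5  5  5  5  5  5  6  7  8  9
 o  6  5  6  6  6  6  5  6  7  8
 m  7  6  6  7  7  7  6  6  7  8
 l  8  7  7  7  8  8  7  7  7  8
 h  9  8  8  8  8  9  8  8  8  8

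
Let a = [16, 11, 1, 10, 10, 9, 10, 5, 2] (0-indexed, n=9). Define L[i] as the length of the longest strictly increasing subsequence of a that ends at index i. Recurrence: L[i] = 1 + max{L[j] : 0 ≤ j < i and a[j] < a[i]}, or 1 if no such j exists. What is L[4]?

2

   i    0    1    2    3    4    5    6    7    8
a[i]   16   11    1   10   10    9   10    5    2
L[i]    1    1    1    2    2    2    3    2    2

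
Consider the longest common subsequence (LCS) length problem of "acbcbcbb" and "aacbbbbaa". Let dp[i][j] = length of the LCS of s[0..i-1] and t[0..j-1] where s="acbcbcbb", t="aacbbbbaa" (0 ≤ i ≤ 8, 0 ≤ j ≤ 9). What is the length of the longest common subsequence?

6

   ''  a  a  c  b  b  b  b  a  a
''  0  0  0  0  0  0  0  0  0  0
 a  0  1  1  1  1  1  1  1  1  1
 c  0  1  1  2  2  2  2  2  2  2
 b  0  1  1  2  3  3  3  3  3  3
 c  0  1  1  2  3  3  3  3  3  3
 b  0  1  1  2  3  4  4  4  4  4
 c  0  1  1  2  3  4  4  4  4  4
 b  0  1  1  2  3  4  5  5  5  5
 b  0  1  1  2  3  4  5  6  6  6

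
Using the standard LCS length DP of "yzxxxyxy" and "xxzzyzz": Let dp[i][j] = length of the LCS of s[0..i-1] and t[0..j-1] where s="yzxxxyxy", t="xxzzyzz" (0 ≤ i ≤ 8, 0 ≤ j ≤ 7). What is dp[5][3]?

2

   ''  x  x  z  z  y  z  z
''  0  0  0  0  0  0  0  0
 y  0  0  0  0  0  1  1  1
 z  0  0  0  1  1  1  2  2
 x  0  1  1  1  1  1  2  2
 x  0  1  2  2  2  2  2  2
 x  0  1  2  2  2  2  2  2
 y  0  1  2  2  2  3  3  3
 x  0  1  2  2  2  3  3  3
 y  0  1  2  2  2  3  3  3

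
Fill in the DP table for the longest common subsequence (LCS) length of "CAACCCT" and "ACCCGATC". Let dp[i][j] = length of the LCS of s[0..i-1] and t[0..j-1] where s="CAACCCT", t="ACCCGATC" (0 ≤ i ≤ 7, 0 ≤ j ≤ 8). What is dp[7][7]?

   ''  A  C  C  C  G  A  T  C
''  0  0  0  0  0  0  0  0  0
 C  0  0  1  1  1  1  1  1  1
 A  0  1  1  1  1  1  2  2  2
 A  0  1  1  1  1  1  2  2  2
 C  0  1  2  2  2  2  2  2  3
 C  0  1  2  3  3  3  3  3  3
 C  0  1  2  3  4  4  4  4  4
 T  0  1  2  3  4  4  4  5  5

5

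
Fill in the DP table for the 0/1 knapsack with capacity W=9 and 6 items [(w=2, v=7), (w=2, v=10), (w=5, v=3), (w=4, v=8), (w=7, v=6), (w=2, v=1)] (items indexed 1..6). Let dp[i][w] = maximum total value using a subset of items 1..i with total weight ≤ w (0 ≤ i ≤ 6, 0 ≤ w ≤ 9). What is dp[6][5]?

i\w   0   1   2   3   4   5   6   7   8   9
  0   0   0   0   0   0   0   0   0   0   0
  1   0   0   7   7   7   7   7   7   7   7
  2   0   0  10  10  17  17  17  17  17  17
  3   0   0  10  10  17  17  17  17  17  20
  4   0   0  10  10  17  17  18  18  25  25
  5   0   0  10  10  17  17  18  18  25  25
  6   0   0  10  10  17  17  18  18  25  25

17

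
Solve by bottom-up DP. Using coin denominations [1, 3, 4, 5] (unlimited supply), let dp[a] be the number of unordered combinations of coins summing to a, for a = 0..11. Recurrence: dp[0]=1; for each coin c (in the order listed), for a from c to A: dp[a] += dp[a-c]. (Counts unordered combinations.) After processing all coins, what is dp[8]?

8

after  coin     0     1     2     3     4     5     6     7     8     9    10    11
          1     1     1     1     1     1     1     1     1     1     1     1     1
          3     1     1     1     2     2     2     3     3     3     4     4     4
          4     1     1     1     2     3     3     4     5     6     7     8     9
          5     1     1     1     2     3     4     5     6     8    10    12    14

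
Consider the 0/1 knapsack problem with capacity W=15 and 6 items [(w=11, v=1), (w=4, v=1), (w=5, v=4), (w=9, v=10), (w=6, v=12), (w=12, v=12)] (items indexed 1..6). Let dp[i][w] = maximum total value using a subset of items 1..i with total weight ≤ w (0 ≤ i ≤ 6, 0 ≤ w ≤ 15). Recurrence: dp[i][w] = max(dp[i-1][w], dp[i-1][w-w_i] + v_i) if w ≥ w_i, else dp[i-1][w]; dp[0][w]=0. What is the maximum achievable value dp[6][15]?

i\w   0   1   2   3   4   5   6   7   8   9  10  11  12  13  14  15
  0   0   0   0   0   0   0   0   0   0   0   0   0   0   0   0   0
  1   0   0   0   0   0   0   0   0   0   0   0   1   1   1   1   1
  2   0   0   0   0   1   1   1   1   1   1   1   1   1   1   1   2
  3   0   0   0   0   1   4   4   4   4   5   5   5   5   5   5   5
  4   0   0   0   0   1   4   4   4   4  10  10  10  10  11  14  14
  5   0   0   0   0   1   4  12  12  12  12  13  16  16  16  16  22
  6   0   0   0   0   1   4  12  12  12  12  13  16  16  16  16  22

22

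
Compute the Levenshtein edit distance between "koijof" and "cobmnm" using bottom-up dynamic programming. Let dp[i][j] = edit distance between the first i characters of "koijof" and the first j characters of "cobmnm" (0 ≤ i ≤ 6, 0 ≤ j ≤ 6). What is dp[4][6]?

   ''  c  o  b  m  n  m
''  0  1  2  3  4  5  6
 k  1  1  2  3  4  5  6
 o  2  2  1  2  3  4  5
 i  3  3  2  2  3  4  5
 j  4  4  3  3  3  4  5
 o  5  5  4  4  4  4  5
 f  6  6  5  5  5  5  5

5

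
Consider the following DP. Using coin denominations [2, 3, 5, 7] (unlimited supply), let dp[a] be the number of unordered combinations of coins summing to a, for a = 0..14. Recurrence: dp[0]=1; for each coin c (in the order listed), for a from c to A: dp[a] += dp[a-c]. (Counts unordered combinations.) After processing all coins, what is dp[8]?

3

after  coin     0     1     2     3     4     5     6     7     8     9    10    11    12    13    14
          2     1     0     1     0     1     0     1     0     1     0     1     0     1     0     1
          3     1     0     1     1     1     1     2     1     2     2     2     2     3     2     3
          5     1     0     1     1     1     2     2     2     3     3     4     4     5     5     6
          7     1     0     1     1     1     2     2     3     3     4     5     5     7     7     9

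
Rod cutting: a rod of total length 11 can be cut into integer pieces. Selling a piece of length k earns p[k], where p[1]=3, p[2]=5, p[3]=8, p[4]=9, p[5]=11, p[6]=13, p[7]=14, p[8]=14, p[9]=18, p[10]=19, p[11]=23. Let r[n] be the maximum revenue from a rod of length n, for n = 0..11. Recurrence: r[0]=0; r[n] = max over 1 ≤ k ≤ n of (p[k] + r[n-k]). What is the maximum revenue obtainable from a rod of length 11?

33

   n    0    1    2    3    4    5    6    7    8    9   10   11
r[n]    0    3    6    9   12   15   18   21   24   27   30   33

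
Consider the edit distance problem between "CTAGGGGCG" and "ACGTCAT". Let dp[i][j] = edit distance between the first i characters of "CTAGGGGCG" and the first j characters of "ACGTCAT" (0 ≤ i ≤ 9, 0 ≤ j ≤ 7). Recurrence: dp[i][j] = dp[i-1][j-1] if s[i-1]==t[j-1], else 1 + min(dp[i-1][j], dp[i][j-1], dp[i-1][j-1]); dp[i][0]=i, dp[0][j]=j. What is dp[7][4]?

   ''  A  C  G  T  C  A  T
''  0  1  2  3  4  5  6  7
 C  1  1  1  2  3  4  5  6
 T  2  2  2  2  2  3  4  5
 A  3  2  3  3  3  3  3  4
 G  4  3  3  3  4  4  4  4
 G  5  4  4  3  4  5  5  5
 G  6  5  5  4  4  5  6  6
 G  7  6  6  5  5  5  6  7
 C  8  7  6  6  6  5  6  7
 G  9  8  7  6  7  6  6  7

5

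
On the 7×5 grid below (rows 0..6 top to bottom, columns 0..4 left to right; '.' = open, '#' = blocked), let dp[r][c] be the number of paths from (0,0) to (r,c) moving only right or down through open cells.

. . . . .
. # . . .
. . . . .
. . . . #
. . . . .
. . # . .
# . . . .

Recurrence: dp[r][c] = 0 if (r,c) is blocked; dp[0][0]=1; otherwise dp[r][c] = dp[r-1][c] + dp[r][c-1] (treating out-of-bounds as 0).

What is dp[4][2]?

r\c   0   1   2   3   4
  0   1   1   1   1   1
  1   1   0   1   2   3
  2   1   1   2   4   7
  3   1   2   4   8   0
  4   1   3   7  15  15
  5   1   4   0  15  30
  6   0   4   4  19  49

7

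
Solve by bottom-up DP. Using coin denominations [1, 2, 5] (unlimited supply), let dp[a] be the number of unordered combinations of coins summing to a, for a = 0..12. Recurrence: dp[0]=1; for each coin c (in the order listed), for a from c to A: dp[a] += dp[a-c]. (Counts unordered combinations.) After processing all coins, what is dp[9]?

8

after  coin     0     1     2     3     4     5     6     7     8     9    10    11    12
          1     1     1     1     1     1     1     1     1     1     1     1     1     1
          2     1     1     2     2     3     3     4     4     5     5     6     6     7
          5     1     1     2     2     3     4     5     6     7     8    10    11    13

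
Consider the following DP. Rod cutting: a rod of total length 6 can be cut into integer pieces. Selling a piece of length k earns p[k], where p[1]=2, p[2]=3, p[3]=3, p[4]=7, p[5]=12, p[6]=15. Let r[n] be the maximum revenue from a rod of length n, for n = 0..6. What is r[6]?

   n    0    1    2    3    4    5    6
r[n]    0    2    4    6    8   12   15

15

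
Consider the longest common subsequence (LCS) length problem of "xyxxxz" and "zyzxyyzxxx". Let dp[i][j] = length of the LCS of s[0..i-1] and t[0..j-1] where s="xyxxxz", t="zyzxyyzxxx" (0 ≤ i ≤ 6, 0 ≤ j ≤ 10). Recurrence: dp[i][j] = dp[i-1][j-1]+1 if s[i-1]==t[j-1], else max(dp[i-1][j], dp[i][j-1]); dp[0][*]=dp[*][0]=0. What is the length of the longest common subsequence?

5

   ''  z  y  z  x  y  y  z  x  x  x
''  0  0  0  0  0  0  0  0  0  0  0
 x  0  0  0  0  1  1  1  1  1  1  1
 y  0  0  1  1  1  2  2  2  2  2  2
 x  0  0  1  1  2  2  2  2  3  3  3
 x  0  0  1  1  2  2  2  2  3  4  4
 x  0  0  1  1  2  2  2  2  3  4  5
 z  0  1  1  2  2  2  2  3  3  4  5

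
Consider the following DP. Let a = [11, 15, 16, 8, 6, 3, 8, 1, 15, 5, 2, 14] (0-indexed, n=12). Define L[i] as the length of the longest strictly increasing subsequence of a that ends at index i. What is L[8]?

   i    0    1    2    3    4    5    6    7    8    9   10   11
a[i]   11   15   16    8    6    3    8    1   15    5    2   14
L[i]    1    2    3    1    1    1    2    1    3    2    2    3

3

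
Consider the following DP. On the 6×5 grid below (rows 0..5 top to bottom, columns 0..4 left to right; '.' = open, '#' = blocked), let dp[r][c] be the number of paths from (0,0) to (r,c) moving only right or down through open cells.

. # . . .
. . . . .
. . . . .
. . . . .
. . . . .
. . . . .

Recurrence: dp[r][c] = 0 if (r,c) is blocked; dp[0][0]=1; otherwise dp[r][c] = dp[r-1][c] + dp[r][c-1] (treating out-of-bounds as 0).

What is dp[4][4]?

35

r\c   0   1   2   3   4
  0   1   0   0   0   0
  1   1   1   1   1   1
  2   1   2   3   4   5
  3   1   3   6  10  15
  4   1   4  10  20  35
  5   1   5  15  35  70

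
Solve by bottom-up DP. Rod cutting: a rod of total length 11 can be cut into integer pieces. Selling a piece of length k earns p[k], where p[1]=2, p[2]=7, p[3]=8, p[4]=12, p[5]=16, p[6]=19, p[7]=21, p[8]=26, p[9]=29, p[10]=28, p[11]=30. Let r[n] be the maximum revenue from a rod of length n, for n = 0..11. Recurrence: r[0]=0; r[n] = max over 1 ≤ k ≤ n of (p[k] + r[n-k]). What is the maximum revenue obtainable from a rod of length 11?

37

   n    0    1    2    3    4    5    6    7    8    9   10   11
r[n]    0    2    7    9   14   16   21   23   28   30   35   37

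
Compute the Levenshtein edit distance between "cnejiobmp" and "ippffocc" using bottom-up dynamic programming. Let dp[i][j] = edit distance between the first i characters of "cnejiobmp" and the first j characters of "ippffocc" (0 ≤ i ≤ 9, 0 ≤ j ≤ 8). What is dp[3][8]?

8

   ''  i  p  p  f  f  o  c  c
''  0  1  2  3  4  5  6  7  8
 c  1  1  2  3  4  5  6  6  7
 n  2  2  2  3  4  5  6  7  7
 e  3  3  3  3  4  5  6  7  8
 j  4  4  4  4  4  5  6  7  8
 i  5  4  5  5  5  5  6  7  8
 o  6  5  5  6  6  6  5  6  7
 b  7  6  6  6  7  7  6  6  7
 m  8  7  7  7  7  8  7  7  7
 p  9  8  7  7  8  8  8  8  8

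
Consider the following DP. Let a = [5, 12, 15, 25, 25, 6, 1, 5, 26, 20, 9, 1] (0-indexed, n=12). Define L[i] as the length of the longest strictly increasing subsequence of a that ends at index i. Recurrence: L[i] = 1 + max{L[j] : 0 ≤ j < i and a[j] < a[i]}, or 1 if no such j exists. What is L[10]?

3

   i    0    1    2    3    4    5    6    7    8    9   10   11
a[i]    5   12   15   25   25    6    1    5   26   20    9    1
L[i]    1    2    3    4    4    2    1    2    5    4    3    1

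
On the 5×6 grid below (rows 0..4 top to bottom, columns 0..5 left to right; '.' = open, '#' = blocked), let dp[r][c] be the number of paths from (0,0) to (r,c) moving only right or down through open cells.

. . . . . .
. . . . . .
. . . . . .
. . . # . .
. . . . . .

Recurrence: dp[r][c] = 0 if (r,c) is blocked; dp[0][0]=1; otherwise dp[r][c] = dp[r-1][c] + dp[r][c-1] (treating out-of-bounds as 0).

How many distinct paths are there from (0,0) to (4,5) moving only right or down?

66

r\c   0   1   2   3   4   5
  0   1   1   1   1   1   1
  1   1   2   3   4   5   6
  2   1   3   6  10  15  21
  3   1   4  10   0  15  36
  4   1   5  15  15  30  66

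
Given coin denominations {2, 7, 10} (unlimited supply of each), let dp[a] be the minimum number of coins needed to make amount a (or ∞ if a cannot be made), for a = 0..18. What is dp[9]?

2

 a  0  1  2  3  4  5  6  7  8  9 10 11 12 13 14 15 16 17 18
dp  0  -  1  -  2  -  3  1  4  2  1  3  2  4  2  5  3  2  4
(- denotes ∞ / unreachable)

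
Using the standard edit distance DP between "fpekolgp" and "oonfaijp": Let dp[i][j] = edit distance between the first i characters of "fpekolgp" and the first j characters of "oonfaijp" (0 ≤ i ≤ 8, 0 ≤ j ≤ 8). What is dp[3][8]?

7

   ''  o  o  n  f  a  i  j  p
''  0  1  2  3  4  5  6  7  8
 f  1  1  2  3  3  4  5  6  7
 p  2  2  2  3  4  4  5  6  6
 e  3  3  3  3  4  5  5  6  7
 k  4  4  4  4  4  5  6  6  7
 o  5  4  4  5  5  5  6  7  7
 l  6  5  5  5  6  6  6  7  8
 g  7  6  6  6  6  7  7  7  8
 p  8  7  7  7  7  7  8  8  7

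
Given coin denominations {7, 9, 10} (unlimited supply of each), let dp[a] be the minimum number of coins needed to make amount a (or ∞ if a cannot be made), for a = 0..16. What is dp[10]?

1

 a  0  1  2  3  4  5  6  7  8  9 10 11 12 13 14 15 16
dp  0  -  -  -  -  -  -  1  -  1  1  -  -  -  2  -  2
(- denotes ∞ / unreachable)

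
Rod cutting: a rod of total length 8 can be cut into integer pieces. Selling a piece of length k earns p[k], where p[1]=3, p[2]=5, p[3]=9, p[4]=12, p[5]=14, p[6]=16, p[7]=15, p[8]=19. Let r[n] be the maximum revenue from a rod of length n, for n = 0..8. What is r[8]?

24

   n    0    1    2    3    4    5    6    7    8
r[n]    0    3    6    9   12   15   18   21   24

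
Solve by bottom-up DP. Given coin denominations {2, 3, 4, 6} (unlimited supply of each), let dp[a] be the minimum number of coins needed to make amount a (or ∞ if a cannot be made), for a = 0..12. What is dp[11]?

 a  0  1  2  3  4  5  6  7  8  9 10 11 12
dp  0  -  1  1  1  2  1  2  2  2  2  3  2
(- denotes ∞ / unreachable)

3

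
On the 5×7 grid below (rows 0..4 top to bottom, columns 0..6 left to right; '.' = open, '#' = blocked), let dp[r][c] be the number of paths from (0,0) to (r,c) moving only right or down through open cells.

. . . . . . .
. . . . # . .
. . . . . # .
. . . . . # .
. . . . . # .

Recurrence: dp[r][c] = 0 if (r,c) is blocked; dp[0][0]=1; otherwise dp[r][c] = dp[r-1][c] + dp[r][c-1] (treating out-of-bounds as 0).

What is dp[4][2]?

r\c   0   1   2   3   4   5   6
  0   1   1   1   1   1   1   1
  1   1   2   3   4   0   1   2
  2   1   3   6  10  10   0   2
  3   1   4  10  20  30   0   2
  4   1   5  15  35  65   0   2

15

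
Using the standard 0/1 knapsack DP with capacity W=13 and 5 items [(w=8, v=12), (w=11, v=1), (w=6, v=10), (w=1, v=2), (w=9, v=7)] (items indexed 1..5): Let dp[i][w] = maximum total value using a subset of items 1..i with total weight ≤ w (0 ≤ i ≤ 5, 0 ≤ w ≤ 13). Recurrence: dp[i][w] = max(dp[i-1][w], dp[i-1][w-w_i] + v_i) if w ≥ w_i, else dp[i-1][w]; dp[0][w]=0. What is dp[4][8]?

12

i\w   0   1   2   3   4   5   6   7   8   9  10  11  12  13
  0   0   0   0   0   0   0   0   0   0   0   0   0   0   0
  1   0   0   0   0   0   0   0   0  12  12  12  12  12  12
  2   0   0   0   0   0   0   0   0  12  12  12  12  12  12
  3   0   0   0   0   0   0  10  10  12  12  12  12  12  12
  4   0   2   2   2   2   2  10  12  12  14  14  14  14  14
  5   0   2   2   2   2   2  10  12  12  14  14  14  14  14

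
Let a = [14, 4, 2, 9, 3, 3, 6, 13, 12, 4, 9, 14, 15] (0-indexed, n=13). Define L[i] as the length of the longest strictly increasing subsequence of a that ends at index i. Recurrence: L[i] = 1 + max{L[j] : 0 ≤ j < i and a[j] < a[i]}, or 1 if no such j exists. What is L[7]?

   i    0    1    2    3    4    5    6    7    8    9   10   11   12
a[i]   14    4    2    9    3    3    6   13   12    4    9   14   15
L[i]    1    1    1    2    2    2    3    4    4    3    4    5    6

4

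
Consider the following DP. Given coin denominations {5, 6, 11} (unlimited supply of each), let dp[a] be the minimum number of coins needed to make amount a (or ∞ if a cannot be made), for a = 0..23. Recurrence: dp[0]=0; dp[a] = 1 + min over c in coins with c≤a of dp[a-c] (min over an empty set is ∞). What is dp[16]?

 a  0  1  2  3  4  5  6  7  8  9 10 11 12 13 14 15 16 17 18 19 20 21 22 23
dp  0  -  -  -  -  1  1  -  -  -  2  1  2  -  -  3  2  2  3  -  4  3  2  3
(- denotes ∞ / unreachable)

2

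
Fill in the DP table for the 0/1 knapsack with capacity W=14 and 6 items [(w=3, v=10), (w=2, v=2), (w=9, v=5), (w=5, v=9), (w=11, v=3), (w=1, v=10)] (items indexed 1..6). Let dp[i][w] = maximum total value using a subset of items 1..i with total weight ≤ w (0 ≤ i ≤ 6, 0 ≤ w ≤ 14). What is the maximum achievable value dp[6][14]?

31

i\w   0   1   2   3   4   5   6   7   8   9  10  11  12  13  14
  0   0   0   0   0   0   0   0   0   0   0   0   0   0   0   0
  1   0   0   0  10  10  10  10  10  10  10  10  10  10  10  10
  2   0   0   2  10  10  12  12  12  12  12  12  12  12  12  12
  3   0   0   2  10  10  12  12  12  12  12  12  12  15  15  17
  4   0   0   2  10  10  12  12  12  19  19  21  21  21  21  21
  5   0   0   2  10  10  12  12  12  19  19  21  21  21  21  21
  6   0  10  10  12  20  20  22  22  22  29  29  31  31  31  31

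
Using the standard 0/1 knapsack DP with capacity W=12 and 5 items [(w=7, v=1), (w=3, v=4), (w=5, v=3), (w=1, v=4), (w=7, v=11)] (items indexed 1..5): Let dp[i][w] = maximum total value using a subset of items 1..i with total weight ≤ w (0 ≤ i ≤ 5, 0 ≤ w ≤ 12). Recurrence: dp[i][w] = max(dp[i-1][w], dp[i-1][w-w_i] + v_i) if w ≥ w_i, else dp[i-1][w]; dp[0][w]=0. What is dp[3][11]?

i\w   0   1   2   3   4   5   6   7   8   9  10  11  12
  0   0   0   0   0   0   0   0   0   0   0   0   0   0
  1   0   0   0   0   0   0   0   1   1   1   1   1   1
  2   0   0   0   4   4   4   4   4   4   4   5   5   5
  3   0   0   0   4   4   4   4   4   7   7   7   7   7
  4   0   4   4   4   8   8   8   8   8  11  11  11  11
  5   0   4   4   4   8   8   8  11  15  15  15  19  19

7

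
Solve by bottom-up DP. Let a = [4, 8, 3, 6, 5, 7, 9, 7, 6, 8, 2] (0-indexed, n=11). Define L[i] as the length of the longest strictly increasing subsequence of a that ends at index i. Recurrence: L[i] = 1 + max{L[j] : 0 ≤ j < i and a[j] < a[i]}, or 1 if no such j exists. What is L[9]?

   i    0    1    2    3    4    5    6    7    8    9   10
a[i]    4    8    3    6    5    7    9    7    6    8    2
L[i]    1    2    1    2    2    3    4    3    3    4    1

4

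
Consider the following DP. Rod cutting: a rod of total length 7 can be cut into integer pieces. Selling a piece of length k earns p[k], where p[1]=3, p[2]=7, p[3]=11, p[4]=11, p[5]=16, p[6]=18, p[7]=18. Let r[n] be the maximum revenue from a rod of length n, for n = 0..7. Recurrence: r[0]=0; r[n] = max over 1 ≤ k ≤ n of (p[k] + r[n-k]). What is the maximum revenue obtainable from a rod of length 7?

   n    0    1    2    3    4    5    6    7
r[n]    0    3    7   11   14   18   22   25

25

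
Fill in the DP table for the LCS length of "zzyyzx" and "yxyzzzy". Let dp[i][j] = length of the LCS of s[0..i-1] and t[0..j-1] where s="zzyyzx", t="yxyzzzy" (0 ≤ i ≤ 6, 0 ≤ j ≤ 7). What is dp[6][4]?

3

   ''  y  x  y  z  z  z  y
''  0  0  0  0  0  0  0  0
 z  0  0  0  0  1  1  1  1
 z  0  0  0  0  1  2  2  2
 y  0  1  1  1  1  2  2  3
 y  0  1  1  2  2  2  2  3
 z  0  1  1  2  3  3  3  3
 x  0  1  2  2  3  3  3  3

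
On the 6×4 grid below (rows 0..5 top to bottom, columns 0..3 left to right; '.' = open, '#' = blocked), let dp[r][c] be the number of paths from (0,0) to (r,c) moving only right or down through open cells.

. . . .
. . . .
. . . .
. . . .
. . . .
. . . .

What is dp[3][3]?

r\c   0   1   2   3
  0   1   1   1   1
  1   1   2   3   4
  2   1   3   6  10
  3   1   4  10  20
  4   1   5  15  35
  5   1   6  21  56

20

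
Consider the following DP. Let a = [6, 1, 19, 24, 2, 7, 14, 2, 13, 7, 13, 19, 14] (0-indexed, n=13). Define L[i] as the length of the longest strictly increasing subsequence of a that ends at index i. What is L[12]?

   i    0    1    2    3    4    5    6    7    8    9   10   11   12
a[i]    6    1   19   24    2    7   14    2   13    7   13   19   14
L[i]    1    1    2    3    2    3    4    2    4    3    4    5    5

5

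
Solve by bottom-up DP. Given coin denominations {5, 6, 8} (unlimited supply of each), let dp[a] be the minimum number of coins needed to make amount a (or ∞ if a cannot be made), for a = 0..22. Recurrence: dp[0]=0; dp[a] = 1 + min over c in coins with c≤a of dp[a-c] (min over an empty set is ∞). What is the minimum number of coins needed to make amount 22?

 a  0  1  2  3  4  5  6  7  8  9 10 11 12 13 14 15 16 17 18 19 20 21 22
dp  0  -  -  -  -  1  1  -  1  -  2  2  2  2  2  3  2  3  3  3  3  3  3
(- denotes ∞ / unreachable)

3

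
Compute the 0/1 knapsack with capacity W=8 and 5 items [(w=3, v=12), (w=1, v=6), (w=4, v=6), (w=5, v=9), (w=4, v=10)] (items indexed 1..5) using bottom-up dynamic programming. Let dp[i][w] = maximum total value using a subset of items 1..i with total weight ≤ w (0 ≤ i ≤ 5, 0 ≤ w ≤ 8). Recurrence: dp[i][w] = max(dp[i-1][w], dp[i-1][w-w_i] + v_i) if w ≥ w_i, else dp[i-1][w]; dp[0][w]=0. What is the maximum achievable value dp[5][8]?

i\w   0   1   2   3   4   5   6   7   8
  0   0   0   0   0   0   0   0   0   0
  1   0   0   0  12  12  12  12  12  12
  2   0   6   6  12  18  18  18  18  18
  3   0   6   6  12  18  18  18  18  24
  4   0   6   6  12  18  18  18  18  24
  5   0   6   6  12  18  18  18  22  28

28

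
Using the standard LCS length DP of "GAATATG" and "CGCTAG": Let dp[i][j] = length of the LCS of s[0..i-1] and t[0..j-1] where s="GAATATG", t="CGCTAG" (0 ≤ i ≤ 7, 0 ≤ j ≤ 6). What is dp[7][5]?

3

   ''  C  G  C  T  A  G
''  0  0  0  0  0  0  0
 G  0  0  1  1  1  1  1
 A  0  0  1  1  1  2  2
 A  0  0  1  1  1  2  2
 T  0  0  1  1  2  2  2
 A  0  0  1  1  2  3  3
 T  0  0  1  1  2  3  3
 G  0  0  1  1  2  3  4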